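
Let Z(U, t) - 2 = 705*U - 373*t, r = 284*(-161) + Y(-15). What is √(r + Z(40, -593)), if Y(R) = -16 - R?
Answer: √203666 ≈ 451.29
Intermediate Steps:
r = -45725 (r = 284*(-161) + (-16 - 1*(-15)) = -45724 + (-16 + 15) = -45724 - 1 = -45725)
Z(U, t) = 2 - 373*t + 705*U (Z(U, t) = 2 + (705*U - 373*t) = 2 + (-373*t + 705*U) = 2 - 373*t + 705*U)
√(r + Z(40, -593)) = √(-45725 + (2 - 373*(-593) + 705*40)) = √(-45725 + (2 + 221189 + 28200)) = √(-45725 + 249391) = √203666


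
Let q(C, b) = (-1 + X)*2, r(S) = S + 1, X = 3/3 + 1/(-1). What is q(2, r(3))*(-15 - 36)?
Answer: 102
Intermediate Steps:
X = 0 (X = 3*(⅓) + 1*(-1) = 1 - 1 = 0)
r(S) = 1 + S
q(C, b) = -2 (q(C, b) = (-1 + 0)*2 = -1*2 = -2)
q(2, r(3))*(-15 - 36) = -2*(-15 - 36) = -2*(-51) = 102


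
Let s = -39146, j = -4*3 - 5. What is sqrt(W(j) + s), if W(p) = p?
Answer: I*sqrt(39163) ≈ 197.9*I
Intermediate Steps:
j = -17 (j = -12 - 5 = -17)
sqrt(W(j) + s) = sqrt(-17 - 39146) = sqrt(-39163) = I*sqrt(39163)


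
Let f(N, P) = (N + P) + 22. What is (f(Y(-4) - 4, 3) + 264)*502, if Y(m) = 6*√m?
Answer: 143070 + 6024*I ≈ 1.4307e+5 + 6024.0*I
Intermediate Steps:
f(N, P) = 22 + N + P
(f(Y(-4) - 4, 3) + 264)*502 = ((22 + (6*√(-4) - 4) + 3) + 264)*502 = ((22 + (6*(2*I) - 4) + 3) + 264)*502 = ((22 + (12*I - 4) + 3) + 264)*502 = ((22 + (-4 + 12*I) + 3) + 264)*502 = ((21 + 12*I) + 264)*502 = (285 + 12*I)*502 = 143070 + 6024*I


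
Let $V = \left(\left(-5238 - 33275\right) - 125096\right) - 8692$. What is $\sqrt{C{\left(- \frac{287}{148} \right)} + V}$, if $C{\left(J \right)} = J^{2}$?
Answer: $\frac{i \sqrt{3773998735}}{148} \approx 415.09 i$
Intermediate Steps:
$V = -172301$ ($V = \left(\left(-5238 - 33275\right) - 125096\right) - 8692 = \left(-38513 - 125096\right) - 8692 = -163609 - 8692 = -172301$)
$\sqrt{C{\left(- \frac{287}{148} \right)} + V} = \sqrt{\left(- \frac{287}{148}\right)^{2} - 172301} = \sqrt{\frac{82369}{21904} - 172301} = \sqrt{- \frac{3773998735}{21904}} = \frac{i \sqrt{3773998735}}{148}$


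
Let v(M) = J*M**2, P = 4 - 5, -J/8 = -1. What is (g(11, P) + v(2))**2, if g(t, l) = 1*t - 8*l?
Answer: 2601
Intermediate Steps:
J = 8 (J = -8*(-1) = 8)
P = -1
g(t, l) = t - 8*l
v(M) = 8*M**2
(g(11, P) + v(2))**2 = ((11 - 8*(-1)) + 8*2**2)**2 = ((11 + 8) + 8*4)**2 = (19 + 32)**2 = 51**2 = 2601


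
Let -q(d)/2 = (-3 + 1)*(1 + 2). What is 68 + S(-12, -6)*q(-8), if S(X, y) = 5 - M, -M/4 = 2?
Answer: 224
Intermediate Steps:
M = -8 (M = -4*2 = -8)
q(d) = 12 (q(d) = -2*(-3 + 1)*(1 + 2) = -(-4)*3 = -2*(-6) = 12)
S(X, y) = 13 (S(X, y) = 5 - 1*(-8) = 5 + 8 = 13)
68 + S(-12, -6)*q(-8) = 68 + 13*12 = 68 + 156 = 224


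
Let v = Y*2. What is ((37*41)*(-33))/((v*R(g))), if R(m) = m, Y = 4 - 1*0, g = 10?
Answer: -50061/80 ≈ -625.76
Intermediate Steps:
Y = 4 (Y = 4 + 0 = 4)
v = 8 (v = 4*2 = 8)
((37*41)*(-33))/((v*R(g))) = ((37*41)*(-33))/((8*10)) = (1517*(-33))/80 = -50061*1/80 = -50061/80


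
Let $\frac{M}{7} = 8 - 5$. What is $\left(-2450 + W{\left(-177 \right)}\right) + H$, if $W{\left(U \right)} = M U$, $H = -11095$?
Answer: $-17262$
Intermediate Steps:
$M = 21$ ($M = 7 \left(8 - 5\right) = 7 \cdot 3 = 21$)
$W{\left(U \right)} = 21 U$
$\left(-2450 + W{\left(-177 \right)}\right) + H = \left(-2450 + 21 \left(-177\right)\right) - 11095 = \left(-2450 - 3717\right) - 11095 = -6167 - 11095 = -17262$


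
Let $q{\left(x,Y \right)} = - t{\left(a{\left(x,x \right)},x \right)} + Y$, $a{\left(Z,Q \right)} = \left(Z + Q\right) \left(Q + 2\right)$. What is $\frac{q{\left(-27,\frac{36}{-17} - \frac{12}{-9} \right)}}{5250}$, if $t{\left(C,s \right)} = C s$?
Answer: $\frac{185891}{26775} \approx 6.9427$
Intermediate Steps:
$a{\left(Z,Q \right)} = \left(2 + Q\right) \left(Q + Z\right)$ ($a{\left(Z,Q \right)} = \left(Q + Z\right) \left(2 + Q\right) = \left(2 + Q\right) \left(Q + Z\right)$)
$q{\left(x,Y \right)} = Y - x \left(2 x^{2} + 4 x\right)$ ($q{\left(x,Y \right)} = - \left(x^{2} + 2 x + 2 x + x x\right) x + Y = - \left(x^{2} + 2 x + 2 x + x^{2}\right) x + Y = - \left(2 x^{2} + 4 x\right) x + Y = - x \left(2 x^{2} + 4 x\right) + Y = Y - x \left(2 x^{2} + 4 x\right)$)
$\frac{q{\left(-27,\frac{36}{-17} - \frac{12}{-9} \right)}}{5250} = \frac{\left(\frac{36}{-17} - \frac{12}{-9}\right) - 2 \left(-27\right)^{2} \left(2 - 27\right)}{5250} = \left(\left(36 \left(- \frac{1}{17}\right) - - \frac{4}{3}\right) - 1458 \left(-25\right)\right) \frac{1}{5250} = \left(\left(- \frac{36}{17} + \frac{4}{3}\right) + 36450\right) \frac{1}{5250} = \left(- \frac{40}{51} + 36450\right) \frac{1}{5250} = \frac{1858910}{51} \cdot \frac{1}{5250} = \frac{185891}{26775}$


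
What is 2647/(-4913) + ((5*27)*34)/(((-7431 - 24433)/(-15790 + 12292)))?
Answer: 19699474913/39136958 ≈ 503.35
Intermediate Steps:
2647/(-4913) + ((5*27)*34)/(((-7431 - 24433)/(-15790 + 12292))) = 2647*(-1/4913) + (135*34)/((-31864/(-3498))) = -2647/4913 + 4590/((-31864*(-1/3498))) = -2647/4913 + 4590/(15932/1749) = -2647/4913 + 4590*(1749/15932) = -2647/4913 + 4013955/7966 = 19699474913/39136958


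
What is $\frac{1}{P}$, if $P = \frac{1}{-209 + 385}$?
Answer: $176$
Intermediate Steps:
$P = \frac{1}{176} \approx 0.0056818$
$\frac{1}{P} = \frac{1}{\frac{1}{176}} = 176$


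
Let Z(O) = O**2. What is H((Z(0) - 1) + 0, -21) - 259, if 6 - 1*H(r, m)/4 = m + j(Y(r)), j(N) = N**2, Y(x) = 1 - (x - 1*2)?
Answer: -215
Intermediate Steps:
Y(x) = 3 - x (Y(x) = 1 - (x - 2) = 1 - (-2 + x) = 1 + (2 - x) = 3 - x)
H(r, m) = 24 - 4*m - 4*(3 - r)**2 (H(r, m) = 24 - 4*(m + (3 - r)**2) = 24 + (-4*m - 4*(3 - r)**2) = 24 - 4*m - 4*(3 - r)**2)
H((Z(0) - 1) + 0, -21) - 259 = (24 - 4*(-21) - 4*(-3 + ((0**2 - 1) + 0))**2) - 259 = (24 + 84 - 4*(-3 + ((0 - 1) + 0))**2) - 259 = (24 + 84 - 4*(-3 + (-1 + 0))**2) - 259 = (24 + 84 - 4*(-3 - 1)**2) - 259 = (24 + 84 - 4*(-4)**2) - 259 = (24 + 84 - 4*16) - 259 = (24 + 84 - 64) - 259 = 44 - 259 = -215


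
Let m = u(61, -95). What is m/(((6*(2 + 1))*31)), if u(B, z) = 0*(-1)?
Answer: 0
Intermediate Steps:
u(B, z) = 0
m = 0
m/(((6*(2 + 1))*31)) = 0/(((6*(2 + 1))*31)) = 0/(((6*3)*31)) = 0/((18*31)) = 0/558 = 0*(1/558) = 0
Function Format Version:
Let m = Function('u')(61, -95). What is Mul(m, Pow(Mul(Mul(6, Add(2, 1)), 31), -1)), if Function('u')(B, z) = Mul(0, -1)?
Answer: 0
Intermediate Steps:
Function('u')(B, z) = 0
m = 0
Mul(m, Pow(Mul(Mul(6, Add(2, 1)), 31), -1)) = Mul(0, Pow(Mul(Mul(6, Add(2, 1)), 31), -1)) = Mul(0, Pow(Mul(Mul(6, 3), 31), -1)) = Mul(0, Pow(Mul(18, 31), -1)) = Mul(0, Pow(558, -1)) = Mul(0, Rational(1, 558)) = 0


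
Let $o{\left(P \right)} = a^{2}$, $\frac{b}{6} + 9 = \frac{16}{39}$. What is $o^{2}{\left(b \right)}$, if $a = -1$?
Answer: $1$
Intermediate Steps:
$b = - \frac{670}{13}$ ($b = -54 + 6 \cdot \frac{16}{39} = -54 + \frac{32}{13} = - \frac{670}{13} \approx -51.538$)
$o{\left(P \right)} = 1$ ($o{\left(P \right)} = \left(-1\right)^{2} = 1$)
$o^{2}{\left(b \right)} = 1^{2} = 1$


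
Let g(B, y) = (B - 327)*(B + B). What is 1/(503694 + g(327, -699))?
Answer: 1/503694 ≈ 1.9853e-6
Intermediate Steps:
g(B, y) = 2*B*(-327 + B) (g(B, y) = (-327 + B)*(2*B) = 2*B*(-327 + B))
1/(503694 + g(327, -699)) = 1/(503694 + 2*327*(-327 + 327)) = 1/(503694 + 2*327*0) = 1/(503694 + 0) = 1/503694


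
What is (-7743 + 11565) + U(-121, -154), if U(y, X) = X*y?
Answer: 22456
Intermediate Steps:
(-7743 + 11565) + U(-121, -154) = (-7743 + 11565) - 154*(-121) = 3822 + 18634 = 22456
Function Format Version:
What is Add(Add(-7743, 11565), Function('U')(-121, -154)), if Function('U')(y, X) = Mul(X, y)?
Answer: 22456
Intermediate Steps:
Add(Add(-7743, 11565), Function('U')(-121, -154)) = Add(Add(-7743, 11565), Mul(-154, -121)) = Add(3822, 18634) = 22456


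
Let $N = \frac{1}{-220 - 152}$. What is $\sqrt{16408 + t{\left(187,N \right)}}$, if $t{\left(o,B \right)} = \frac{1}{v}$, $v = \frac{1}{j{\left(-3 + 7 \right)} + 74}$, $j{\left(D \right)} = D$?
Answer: $\sqrt{16486} \approx 128.4$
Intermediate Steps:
$N = - \frac{1}{372}$ ($N = \frac{1}{-372} = - \frac{1}{372} \approx -0.0026882$)
$v = \frac{1}{78}$ ($v = \frac{1}{\left(-3 + 7\right) + 74} = \frac{1}{4 + 74} = \frac{1}{78} \approx 0.012821$)
$t{\left(o,B \right)} = 78$ ($t{\left(o,B \right)} = \frac{1}{\frac{1}{78}} = 78$)
$\sqrt{16408 + t{\left(187,N \right)}} = \sqrt{16408 + 78} = \sqrt{16486}$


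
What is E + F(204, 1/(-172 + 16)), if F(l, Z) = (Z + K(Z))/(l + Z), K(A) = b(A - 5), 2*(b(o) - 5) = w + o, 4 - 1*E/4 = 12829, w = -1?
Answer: -3265039179/63646 ≈ -51300.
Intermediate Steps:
E = -51300 (E = 16 - 4*12829 = 16 - 51316 = -51300)
b(o) = 9/2 + o/2 (b(o) = 5 + (-1 + o)/2 = 5 + (-1/2 + o/2) = 9/2 + o/2)
K(A) = 2 + A/2 (K(A) = 9/2 + (A - 5)/2 = 9/2 + (-5 + A)/2 = 9/2 + (-5/2 + A/2) = 2 + A/2)
F(l, Z) = (2 + 3*Z/2)/(Z + l) (F(l, Z) = (Z + (2 + Z/2))/(l + Z) = (2 + 3*Z/2)/(Z + l))
E + F(204, 1/(-172 + 16)) = -51300 + (2 + 3/(2*(-172 + 16)))/(1/(-172 + 16) + 204) = -51300 + (2 + (3/2)/(-156))/(1/(-156) + 204) = -51300 + (2 + (3/2)*(-1/156))/(-1/156 + 204) = -51300 + (2 - 1/104)/(31823/156) = -51300 + (156/31823)*(207/104) = -51300 + 621/63646 = -3265039179/63646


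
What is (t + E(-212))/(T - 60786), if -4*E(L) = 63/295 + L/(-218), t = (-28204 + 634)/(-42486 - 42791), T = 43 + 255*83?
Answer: -293844451/434104475293720 ≈ -6.7690e-7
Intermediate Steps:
T = 21208 (T = 43 + 21165 = 21208)
t = 27570/85277 (t = -27570/(-85277) = -27570*(-1/85277) = 27570/85277 ≈ 0.32330)
E(L) = -63/1180 + L/872 (E(L) = -(63/295 + L/(-218))/4 = -(63*(1/295) + L*(-1/218))/4 = -(63/295 - L/218)/4 = -63/1180 + L/872)
(t + E(-212))/(T - 60786) = (27570/85277 + (-63/1180 + (1/872)*(-212)))/(21208 - 60786) = (27570/85277 + (-63/1180 - 53/218))/(-39578) = (27570/85277 - 38137/128620)*(-1/39578) = (293844451/10968327740)*(-1/39578) = -293844451/434104475293720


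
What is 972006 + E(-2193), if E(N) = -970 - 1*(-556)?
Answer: 971592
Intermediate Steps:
E(N) = -414 (E(N) = -970 + 556 = -414)
972006 + E(-2193) = 972006 - 414 = 971592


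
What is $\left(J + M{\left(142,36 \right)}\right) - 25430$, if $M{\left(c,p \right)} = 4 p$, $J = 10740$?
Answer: $-14546$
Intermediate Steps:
$\left(J + M{\left(142,36 \right)}\right) - 25430 = \left(10740 + 4 \cdot 36\right) - 25430 = \left(10740 + 144\right) - 25430 = 10884 - 25430 = -14546$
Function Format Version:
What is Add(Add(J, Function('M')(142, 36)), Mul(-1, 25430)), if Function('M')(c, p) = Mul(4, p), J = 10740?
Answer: -14546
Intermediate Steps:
Add(Add(J, Function('M')(142, 36)), Mul(-1, 25430)) = Add(Add(10740, Mul(4, 36)), Mul(-1, 25430)) = Add(Add(10740, 144), -25430) = Add(10884, -25430) = -14546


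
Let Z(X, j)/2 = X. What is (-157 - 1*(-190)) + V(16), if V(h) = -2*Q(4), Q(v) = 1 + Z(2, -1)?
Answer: 23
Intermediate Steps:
Z(X, j) = 2*X
Q(v) = 5 (Q(v) = 1 + 2*2 = 1 + 4 = 5)
V(h) = -10 (V(h) = -2*5 = -10)
(-157 - 1*(-190)) + V(16) = (-157 - 1*(-190)) - 10 = (-157 + 190) - 10 = 33 - 10 = 23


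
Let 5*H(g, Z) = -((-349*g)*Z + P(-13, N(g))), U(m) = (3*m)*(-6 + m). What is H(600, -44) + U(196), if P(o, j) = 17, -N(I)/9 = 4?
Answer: -8655017/5 ≈ -1.7310e+6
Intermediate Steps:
N(I) = -36 (N(I) = -9*4 = -36)
U(m) = 3*m*(-6 + m)
H(g, Z) = -17/5 + 349*Z*g/5 (H(g, Z) = (-((-349*g)*Z + 17))/5 = (-(-349*Z*g + 17))/5 = (-(17 - 349*Z*g))/5 = (-17 + 349*Z*g)/5 = -17/5 + 349*Z*g/5)
H(600, -44) + U(196) = (-17/5 + (349/5)*(-44)*600) + 3*196*(-6 + 196) = (-17/5 - 1842720) + 3*196*190 = -9213617/5 + 111720 = -8655017/5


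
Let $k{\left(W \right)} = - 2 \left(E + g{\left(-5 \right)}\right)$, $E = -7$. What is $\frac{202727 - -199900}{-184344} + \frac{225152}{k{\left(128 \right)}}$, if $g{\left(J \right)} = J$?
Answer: $\frac{1728989885}{184344} \approx 9379.2$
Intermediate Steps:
$k{\left(W \right)} = 24$ ($k{\left(W \right)} = - 2 \left(-7 - 5\right) = \left(-2\right) \left(-12\right) = 24$)
$\frac{202727 - -199900}{-184344} + \frac{225152}{k{\left(128 \right)}} = \frac{202727 - -199900}{-184344} + \frac{225152}{24} = \left(202727 + 199900\right) \left(- \frac{1}{184344}\right) + 225152 \cdot \frac{1}{24} = 402627 \left(- \frac{1}{184344}\right) + \frac{28144}{3} = - \frac{134209}{61448} + \frac{28144}{3} = \frac{1728989885}{184344}$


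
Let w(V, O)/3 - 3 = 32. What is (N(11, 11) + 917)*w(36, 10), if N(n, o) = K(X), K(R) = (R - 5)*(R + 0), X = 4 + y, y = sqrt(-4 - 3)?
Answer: 95130 + 315*I*sqrt(7) ≈ 95130.0 + 833.41*I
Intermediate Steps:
y = I*sqrt(7) (y = sqrt(-7) = I*sqrt(7) ≈ 2.6458*I)
w(V, O) = 105 (w(V, O) = 9 + 3*32 = 9 + 96 = 105)
X = 4 + I*sqrt(7) ≈ 4.0 + 2.6458*I
K(R) = R*(-5 + R) (K(R) = (-5 + R)*R = R*(-5 + R))
N(n, o) = (-1 + I*sqrt(7))*(4 + I*sqrt(7)) (N(n, o) = (4 + I*sqrt(7))*(-5 + (4 + I*sqrt(7))) = (4 + I*sqrt(7))*(-1 + I*sqrt(7)) = (-1 + I*sqrt(7))*(4 + I*sqrt(7)))
(N(11, 11) + 917)*w(36, 10) = ((-11 + 3*I*sqrt(7)) + 917)*105 = (906 + 3*I*sqrt(7))*105 = 95130 + 315*I*sqrt(7)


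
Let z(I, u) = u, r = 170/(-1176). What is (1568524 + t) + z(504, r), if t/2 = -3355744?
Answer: -3024062917/588 ≈ -5.1430e+6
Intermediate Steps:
r = -85/588 (r = 170*(-1/1176) = -85/588 ≈ -0.14456)
t = -6711488 (t = 2*(-3355744) = -6711488)
(1568524 + t) + z(504, r) = (1568524 - 6711488) - 85/588 = -5142964 - 85/588 = -3024062917/588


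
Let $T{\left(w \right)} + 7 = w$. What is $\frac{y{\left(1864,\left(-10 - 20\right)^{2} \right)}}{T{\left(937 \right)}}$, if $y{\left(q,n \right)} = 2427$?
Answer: $\frac{809}{310} \approx 2.6097$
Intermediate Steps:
$T{\left(w \right)} = -7 + w$
$\frac{y{\left(1864,\left(-10 - 20\right)^{2} \right)}}{T{\left(937 \right)}} = \frac{2427}{-7 + 937} = \frac{2427}{930} = 2427 \cdot \frac{1}{930} = \frac{809}{310}$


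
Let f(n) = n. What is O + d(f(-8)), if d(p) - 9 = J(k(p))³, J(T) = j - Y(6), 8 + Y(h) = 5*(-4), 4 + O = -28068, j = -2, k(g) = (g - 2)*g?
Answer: -10487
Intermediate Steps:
k(g) = g*(-2 + g) (k(g) = (-2 + g)*g = g*(-2 + g))
O = -28072 (O = -4 - 28068 = -28072)
Y(h) = -28 (Y(h) = -8 + 5*(-4) = -8 - 20 = -28)
J(T) = 26 (J(T) = -2 - 1*(-28) = -2 + 28 = 26)
d(p) = 17585 (d(p) = 9 + 26³ = 9 + 17576 = 17585)
O + d(f(-8)) = -28072 + 17585 = -10487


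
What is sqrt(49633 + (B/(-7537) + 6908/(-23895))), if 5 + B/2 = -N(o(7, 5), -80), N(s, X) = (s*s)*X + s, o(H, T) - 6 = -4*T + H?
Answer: sqrt(19873985626525779385)/20010735 ≈ 222.78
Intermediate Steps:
o(H, T) = 6 + H - 4*T (o(H, T) = 6 + (-4*T + H) = 6 + (H - 4*T) = 6 + H - 4*T)
N(s, X) = s + X*s**2 (N(s, X) = s**2*X + s = X*s**2 + s = s + X*s**2)
B = 7844 (B = -10 + 2*(-(6 + 7 - 4*5)*(1 - 80*(6 + 7 - 4*5))) = -10 + 2*(-(6 + 7 - 20)*(1 - 80*(6 + 7 - 20))) = -10 + 2*(-(-7)*(1 - 80*(-7))) = -10 + 2*(-(-7)*(1 + 560)) = -10 + 2*(-(-7)*561) = -10 + 2*(-1*(-3927)) = -10 + 2*3927 = -10 + 7854 = 7844)
sqrt(49633 + (B/(-7537) + 6908/(-23895))) = sqrt(49633 + (7844/(-7537) + 6908/(-23895))) = sqrt(49633 + (7844*(-1/7537) + 6908*(-1/23895))) = sqrt(49633 + (-7844/7537 - 6908/23895)) = sqrt(49633 - 239497976/180096615) = sqrt(8938495794319/180096615) = sqrt(19873985626525779385)/20010735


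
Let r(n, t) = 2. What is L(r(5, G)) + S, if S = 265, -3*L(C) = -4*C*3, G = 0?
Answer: 273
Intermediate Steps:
L(C) = 4*C (L(C) = -(-4*C)*3/3 = -(-4)*C = 4*C)
L(r(5, G)) + S = 4*2 + 265 = 8 + 265 = 273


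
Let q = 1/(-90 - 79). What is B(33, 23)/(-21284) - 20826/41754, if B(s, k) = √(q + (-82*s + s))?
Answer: -3471/6959 - I*√451738/276692 ≈ -0.49878 - 0.0024291*I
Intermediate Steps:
q = -1/169 (q = 1/(-169) = -1/169 ≈ -0.0059172)
B(s, k) = √(-1/169 - 81*s) (B(s, k) = √(-1/169 + (-82*s + s)) = √(-1/169 - 81*s))
B(33, 23)/(-21284) - 20826/41754 = (√(-1 - 13689*33)/13)/(-21284) - 20826/41754 = (√(-1 - 451737)/13)*(-1/21284) - 20826*1/41754 = (√(-451738)/13)*(-1/21284) - 3471/6959 = ((I*√451738)/13)*(-1/21284) - 3471/6959 = (I*√451738/13)*(-1/21284) - 3471/6959 = -I*√451738/276692 - 3471/6959 = -3471/6959 - I*√451738/276692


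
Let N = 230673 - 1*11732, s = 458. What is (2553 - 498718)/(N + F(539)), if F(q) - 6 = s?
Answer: -99233/43881 ≈ -2.2614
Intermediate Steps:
F(q) = 464 (F(q) = 6 + 458 = 464)
N = 218941 (N = 230673 - 11732 = 218941)
(2553 - 498718)/(N + F(539)) = (2553 - 498718)/(218941 + 464) = -496165/219405 = -496165*1/219405 = -99233/43881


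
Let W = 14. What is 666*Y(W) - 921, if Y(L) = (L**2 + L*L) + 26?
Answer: 277467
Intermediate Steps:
Y(L) = 26 + 2*L**2 (Y(L) = (L**2 + L**2) + 26 = 2*L**2 + 26 = 26 + 2*L**2)
666*Y(W) - 921 = 666*(26 + 2*14**2) - 921 = 666*(26 + 2*196) - 921 = 666*(26 + 392) - 921 = 666*418 - 921 = 278388 - 921 = 277467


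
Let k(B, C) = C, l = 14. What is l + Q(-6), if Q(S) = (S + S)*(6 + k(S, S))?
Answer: 14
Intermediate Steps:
Q(S) = 2*S*(6 + S) (Q(S) = (S + S)*(6 + S) = (2*S)*(6 + S) = 2*S*(6 + S))
l + Q(-6) = 14 + 2*(-6)*(6 - 6) = 14 + 2*(-6)*0 = 14 + 0 = 14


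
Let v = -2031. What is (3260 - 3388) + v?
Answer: -2159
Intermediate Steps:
(3260 - 3388) + v = (3260 - 3388) - 2031 = -128 - 2031 = -2159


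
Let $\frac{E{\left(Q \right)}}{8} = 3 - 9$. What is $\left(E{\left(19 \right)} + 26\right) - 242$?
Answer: $-264$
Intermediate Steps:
$E{\left(Q \right)} = -48$ ($E{\left(Q \right)} = 8 \left(3 - 9\right) = 8 \left(-6\right) = -48$)
$\left(E{\left(19 \right)} + 26\right) - 242 = \left(-48 + 26\right) - 242 = -22 - 242 = -264$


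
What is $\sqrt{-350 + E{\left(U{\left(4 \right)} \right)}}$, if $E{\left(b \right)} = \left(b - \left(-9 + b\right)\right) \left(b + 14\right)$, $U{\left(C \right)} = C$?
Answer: $2 i \sqrt{47} \approx 13.711 i$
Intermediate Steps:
$E{\left(b \right)} = 126 + 9 b$ ($E{\left(b \right)} = 9 \left(14 + b\right) = 126 + 9 b$)
$\sqrt{-350 + E{\left(U{\left(4 \right)} \right)}} = \sqrt{-350 + \left(126 + 9 \cdot 4\right)} = \sqrt{-350 + \left(126 + 36\right)} = \sqrt{-350 + 162} = \sqrt{-188} = 2 i \sqrt{47}$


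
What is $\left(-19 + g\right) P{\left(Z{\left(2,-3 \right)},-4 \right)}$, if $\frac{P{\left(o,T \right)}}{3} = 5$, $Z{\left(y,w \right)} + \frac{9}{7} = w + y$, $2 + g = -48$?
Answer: $-1035$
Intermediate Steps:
$g = -50$ ($g = -2 - 48 = -50$)
$Z{\left(y,w \right)} = - \frac{9}{7} + w + y$ ($Z{\left(y,w \right)} = - \frac{9}{7} + \left(w + y\right) = - \frac{9}{7} + w + y$)
$P{\left(o,T \right)} = 15$ ($P{\left(o,T \right)} = 3 \cdot 5 = 15$)
$\left(-19 + g\right) P{\left(Z{\left(2,-3 \right)},-4 \right)} = \left(-19 - 50\right) 15 = \left(-69\right) 15 = -1035$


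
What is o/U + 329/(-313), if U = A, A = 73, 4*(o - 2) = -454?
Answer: -117833/45698 ≈ -2.5785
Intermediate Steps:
o = -223/2 (o = 2 + (¼)*(-454) = 2 - 227/2 = -223/2 ≈ -111.50)
U = 73
o/U + 329/(-313) = -223/2/73 + 329/(-313) = -223/2*1/73 + 329*(-1/313) = -223/146 - 329/313 = -117833/45698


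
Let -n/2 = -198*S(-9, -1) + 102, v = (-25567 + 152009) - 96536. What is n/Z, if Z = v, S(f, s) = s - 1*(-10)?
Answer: 1680/14953 ≈ 0.11235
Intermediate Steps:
S(f, s) = 10 + s (S(f, s) = s + 10 = 10 + s)
v = 29906 (v = 126442 - 96536 = 29906)
Z = 29906
n = 3360 (n = -2*(-198*(10 - 1) + 102) = -2*(-198*9 + 102) = -2*(-1782 + 102) = -2*(-1680) = 3360)
n/Z = 3360/29906 = 3360*(1/29906) = 1680/14953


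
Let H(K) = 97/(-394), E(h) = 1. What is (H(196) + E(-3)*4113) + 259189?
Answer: 103740891/394 ≈ 2.6330e+5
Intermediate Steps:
H(K) = -97/394 (H(K) = 97*(-1/394) = -97/394)
(H(196) + E(-3)*4113) + 259189 = (-97/394 + 1*4113) + 259189 = (-97/394 + 4113) + 259189 = 1620425/394 + 259189 = 103740891/394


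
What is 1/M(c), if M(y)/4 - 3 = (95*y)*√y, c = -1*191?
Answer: 3/251540143136 + 18145*I*√191/251540143136 ≈ 1.1927e-11 + 9.9693e-7*I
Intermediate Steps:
c = -191
M(y) = 12 + 380*y^(3/2) (M(y) = 12 + 4*((95*y)*√y) = 12 + 4*(95*y^(3/2)) = 12 + 380*y^(3/2))
1/M(c) = 1/(12 + 380*(-191)^(3/2)) = 1/(12 + 380*(-191*I*√191)) = 1/(12 - 72580*I*√191)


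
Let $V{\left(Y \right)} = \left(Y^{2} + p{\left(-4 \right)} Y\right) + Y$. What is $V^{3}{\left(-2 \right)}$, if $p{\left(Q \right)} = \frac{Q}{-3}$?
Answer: $- \frac{8}{27} \approx -0.2963$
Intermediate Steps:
$p{\left(Q \right)} = - \frac{Q}{3}$ ($p{\left(Q \right)} = Q \left(- \frac{1}{3}\right) = - \frac{Q}{3}$)
$V{\left(Y \right)} = Y^{2} + \frac{7 Y}{3}$ ($V{\left(Y \right)} = \left(Y^{2} + \left(- \frac{1}{3}\right) \left(-4\right) Y\right) + Y = \left(Y^{2} + \frac{4 Y}{3}\right) + Y = Y^{2} + \frac{7 Y}{3}$)
$V^{3}{\left(-2 \right)} = \left(\frac{1}{3} \left(-2\right) \left(7 + 3 \left(-2\right)\right)\right)^{3} = \left(\frac{1}{3} \left(-2\right) \left(7 - 6\right)\right)^{3} = \left(\frac{1}{3} \left(-2\right) 1\right)^{3} = \left(- \frac{2}{3}\right)^{3} = - \frac{8}{27}$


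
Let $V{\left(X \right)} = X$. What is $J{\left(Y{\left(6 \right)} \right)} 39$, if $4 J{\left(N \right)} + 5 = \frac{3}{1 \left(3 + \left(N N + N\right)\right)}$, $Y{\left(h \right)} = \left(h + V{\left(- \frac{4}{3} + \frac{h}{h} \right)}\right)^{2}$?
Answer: $- \frac{8415849}{172730} \approx -48.723$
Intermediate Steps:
$Y{\left(h \right)} = \left(- \frac{1}{3} + h\right)^{2}$ ($Y{\left(h \right)} = \left(h + \left(- \frac{4}{3} + \frac{h}{h}\right)\right)^{2} = \left(h + \left(\left(-4\right) \frac{1}{3} + 1\right)\right)^{2} = \left(h + \left(- \frac{4}{3} + 1\right)\right)^{2} = \left(h - \frac{1}{3}\right)^{2} = \left(- \frac{1}{3} + h\right)^{2}$)
$J{\left(N \right)} = - \frac{5}{4} + \frac{3}{4 \left(3 + N + N^{2}\right)}$ ($J{\left(N \right)} = - \frac{5}{4} + \frac{3 \frac{1}{1 \left(3 + \left(N N + N\right)\right)}}{4} = - \frac{5}{4} + \frac{3 \frac{1}{1 \left(3 + \left(N^{2} + N\right)\right)}}{4} = - \frac{5}{4} + \frac{3 \frac{1}{1 \left(3 + \left(N + N^{2}\right)\right)}}{4} = - \frac{5}{4} + \frac{3 \frac{1}{1 \left(3 + N + N^{2}\right)}}{4} = - \frac{5}{4} + \frac{3 \frac{1}{3 + N + N^{2}}}{4} = - \frac{5}{4} + \frac{3}{4 \left(3 + N + N^{2}\right)}$)
$J{\left(Y{\left(6 \right)} \right)} 39 = \frac{-12 - 5 \frac{\left(-1 + 3 \cdot 6\right)^{2}}{9} - 5 \left(\frac{\left(-1 + 3 \cdot 6\right)^{2}}{9}\right)^{2}}{4 \left(3 + \frac{\left(-1 + 3 \cdot 6\right)^{2}}{9} + \left(\frac{\left(-1 + 3 \cdot 6\right)^{2}}{9}\right)^{2}\right)} 39 = \frac{-12 - 5 \frac{\left(-1 + 18\right)^{2}}{9} - 5 \left(\frac{\left(-1 + 18\right)^{2}}{9}\right)^{2}}{4 \left(3 + \frac{\left(-1 + 18\right)^{2}}{9} + \left(\frac{\left(-1 + 18\right)^{2}}{9}\right)^{2}\right)} 39 = \frac{-12 - 5 \frac{17^{2}}{9} - 5 \left(\frac{17^{2}}{9}\right)^{2}}{4 \left(3 + \frac{17^{2}}{9} + \left(\frac{17^{2}}{9}\right)^{2}\right)} 39 = \frac{-12 - 5 \cdot \frac{1}{9} \cdot 289 - 5 \left(\frac{1}{9} \cdot 289\right)^{2}}{4 \left(3 + \frac{1}{9} \cdot 289 + \left(\frac{1}{9} \cdot 289\right)^{2}\right)} 39 = \frac{-12 - \frac{1445}{9} - 5 \left(\frac{289}{9}\right)^{2}}{4 \left(3 + \frac{289}{9} + \left(\frac{289}{9}\right)^{2}\right)} 39 = \frac{-12 - \frac{1445}{9} - \frac{417605}{81}}{4 \left(3 + \frac{289}{9} + \frac{83521}{81}\right)} 39 = \frac{-12 - \frac{1445}{9} - \frac{417605}{81}}{4 \cdot \frac{86365}{81}} \cdot 39 = \frac{1}{4} \cdot \frac{81}{86365} \left(- \frac{431582}{81}\right) 39 = \left(- \frac{215791}{172730}\right) 39 = - \frac{8415849}{172730}$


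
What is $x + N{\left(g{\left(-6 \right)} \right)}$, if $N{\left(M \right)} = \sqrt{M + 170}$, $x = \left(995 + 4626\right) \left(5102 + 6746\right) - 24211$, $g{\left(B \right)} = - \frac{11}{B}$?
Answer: $66573397 + \frac{\sqrt{6186}}{6} \approx 6.6573 \cdot 10^{7}$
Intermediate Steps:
$x = 66573397$ ($x = 5621 \cdot 11848 - 24211 = 66597608 - 24211 = 66573397$)
$N{\left(M \right)} = \sqrt{170 + M}$
$x + N{\left(g{\left(-6 \right)} \right)} = 66573397 + \sqrt{170 - \frac{11}{-6}} = 66573397 + \sqrt{170 - - \frac{11}{6}} = 66573397 + \sqrt{170 + \frac{11}{6}} = 66573397 + \sqrt{\frac{1031}{6}} = 66573397 + \frac{\sqrt{6186}}{6}$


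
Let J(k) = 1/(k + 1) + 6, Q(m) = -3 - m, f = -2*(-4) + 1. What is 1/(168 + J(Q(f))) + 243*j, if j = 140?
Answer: 65080271/1913 ≈ 34020.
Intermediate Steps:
f = 9 (f = 8 + 1 = 9)
J(k) = 6 + 1/(1 + k) (J(k) = 1/(1 + k) + 6 = 6 + 1/(1 + k))
1/(168 + J(Q(f))) + 243*j = 1/(168 + (7 + 6*(-3 - 1*9))/(1 + (-3 - 1*9))) + 243*140 = 1/(168 + (7 + 6*(-3 - 9))/(1 + (-3 - 9))) + 34020 = 1/(168 + (7 + 6*(-12))/(1 - 12)) + 34020 = 1/(168 + (7 - 72)/(-11)) + 34020 = 1/(168 - 1/11*(-65)) + 34020 = 1/(168 + 65/11) + 34020 = 1/(1913/11) + 34020 = 11/1913 + 34020 = 65080271/1913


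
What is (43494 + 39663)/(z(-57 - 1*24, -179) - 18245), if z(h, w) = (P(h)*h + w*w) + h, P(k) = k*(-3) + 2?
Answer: -83157/6130 ≈ -13.566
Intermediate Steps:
P(k) = 2 - 3*k (P(k) = -3*k + 2 = 2 - 3*k)
z(h, w) = h + w² + h*(2 - 3*h) (z(h, w) = ((2 - 3*h)*h + w*w) + h = (h*(2 - 3*h) + w²) + h = (w² + h*(2 - 3*h)) + h = h + w² + h*(2 - 3*h))
(43494 + 39663)/(z(-57 - 1*24, -179) - 18245) = (43494 + 39663)/(((-57 - 1*24) + (-179)² - (-57 - 1*24)*(-2 + 3*(-57 - 1*24))) - 18245) = 83157/(((-57 - 24) + 32041 - (-57 - 24)*(-2 + 3*(-57 - 24))) - 18245) = 83157/((-81 + 32041 - 1*(-81)*(-2 + 3*(-81))) - 18245) = 83157/((-81 + 32041 - 1*(-81)*(-2 - 243)) - 18245) = 83157/((-81 + 32041 - 1*(-81)*(-245)) - 18245) = 83157/((-81 + 32041 - 19845) - 18245) = 83157/(12115 - 18245) = 83157/(-6130) = 83157*(-1/6130) = -83157/6130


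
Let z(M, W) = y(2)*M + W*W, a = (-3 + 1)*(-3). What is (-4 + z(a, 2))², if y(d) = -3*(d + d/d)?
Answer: 2916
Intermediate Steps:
y(d) = -3 - 3*d (y(d) = -3*(d + 1) = -3*(1 + d) = -3 - 3*d)
a = 6 (a = -2*(-3) = 6)
z(M, W) = W² - 9*M (z(M, W) = (-3 - 3*2)*M + W*W = (-3 - 6)*M + W² = -9*M + W² = W² - 9*M)
(-4 + z(a, 2))² = (-4 + (2² - 9*6))² = (-4 + (4 - 54))² = (-4 - 50)² = (-54)² = 2916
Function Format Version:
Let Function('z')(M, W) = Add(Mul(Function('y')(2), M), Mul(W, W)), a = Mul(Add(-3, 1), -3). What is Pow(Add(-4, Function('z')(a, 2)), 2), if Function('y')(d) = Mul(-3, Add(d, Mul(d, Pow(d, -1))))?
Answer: 2916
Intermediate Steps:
Function('y')(d) = Add(-3, Mul(-3, d)) (Function('y')(d) = Mul(-3, Add(d, 1)) = Mul(-3, Add(1, d)) = Add(-3, Mul(-3, d)))
a = 6 (a = Mul(-2, -3) = 6)
Function('z')(M, W) = Add(Pow(W, 2), Mul(-9, M)) (Function('z')(M, W) = Add(Mul(Add(-3, Mul(-3, 2)), M), Mul(W, W)) = Add(Mul(Add(-3, -6), M), Pow(W, 2)) = Add(Mul(-9, M), Pow(W, 2)) = Add(Pow(W, 2), Mul(-9, M)))
Pow(Add(-4, Function('z')(a, 2)), 2) = Pow(Add(-4, Add(Pow(2, 2), Mul(-9, 6))), 2) = Pow(Add(-4, Add(4, -54)), 2) = Pow(Add(-4, -50), 2) = Pow(-54, 2) = 2916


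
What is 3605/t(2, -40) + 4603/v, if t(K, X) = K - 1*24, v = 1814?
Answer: -1609551/9977 ≈ -161.33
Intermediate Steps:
t(K, X) = -24 + K (t(K, X) = K - 24 = -24 + K)
3605/t(2, -40) + 4603/v = 3605/(-24 + 2) + 4603/1814 = 3605/(-22) + 4603*(1/1814) = 3605*(-1/22) + 4603/1814 = -3605/22 + 4603/1814 = -1609551/9977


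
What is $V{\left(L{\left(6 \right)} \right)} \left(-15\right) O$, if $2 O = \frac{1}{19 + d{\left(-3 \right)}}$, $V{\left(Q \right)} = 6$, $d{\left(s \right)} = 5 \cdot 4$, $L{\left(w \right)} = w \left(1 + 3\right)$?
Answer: $- \frac{15}{13} \approx -1.1538$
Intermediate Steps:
$L{\left(w \right)} = 4 w$ ($L{\left(w \right)} = w 4 = 4 w$)
$d{\left(s \right)} = 20$
$O = \frac{1}{78}$ ($O = \frac{1}{2 \left(19 + 20\right)} = \frac{1}{2 \cdot 39} = \frac{1}{2} \cdot \frac{1}{39} = \frac{1}{78} \approx 0.012821$)
$V{\left(L{\left(6 \right)} \right)} \left(-15\right) O = 6 \left(-15\right) \frac{1}{78} = \left(-90\right) \frac{1}{78} = - \frac{15}{13}$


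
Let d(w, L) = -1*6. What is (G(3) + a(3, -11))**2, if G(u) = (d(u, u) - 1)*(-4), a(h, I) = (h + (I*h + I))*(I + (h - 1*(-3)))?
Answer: 54289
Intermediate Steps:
d(w, L) = -6
a(h, I) = (3 + I + h)*(I + h + I*h) (a(h, I) = (h + (I + I*h))*(I + (h + 3)) = (I + h + I*h)*(I + (3 + h)) = (I + h + I*h)*(3 + I + h) = (3 + I + h)*(I + h + I*h))
G(u) = 28 (G(u) = (-6 - 1)*(-4) = -7*(-4) = 28)
(G(3) + a(3, -11))**2 = (28 + ((-11)**2 + 3**2 + 3*(-11) + 3*3 - 11*3**2 + 3*(-11)**2 + 5*(-11)*3))**2 = (28 + (121 + 9 - 33 + 9 - 11*9 + 3*121 - 165))**2 = (28 + (121 + 9 - 33 + 9 - 99 + 363 - 165))**2 = (28 + 205)**2 = 233**2 = 54289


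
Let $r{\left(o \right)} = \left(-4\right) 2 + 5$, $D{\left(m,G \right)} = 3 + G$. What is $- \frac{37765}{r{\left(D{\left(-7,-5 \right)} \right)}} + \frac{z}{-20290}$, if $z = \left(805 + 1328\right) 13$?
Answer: $\frac{766168663}{60870} \approx 12587.0$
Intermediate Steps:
$r{\left(o \right)} = -3$ ($r{\left(o \right)} = -8 + 5 = -3$)
$z = 27729$ ($z = 2133 \cdot 13 = 27729$)
$- \frac{37765}{r{\left(D{\left(-7,-5 \right)} \right)}} + \frac{z}{-20290} = - \frac{37765}{-3} + \frac{27729}{-20290} = \left(-37765\right) \left(- \frac{1}{3}\right) + 27729 \left(- \frac{1}{20290}\right) = \frac{37765}{3} - \frac{27729}{20290} = \frac{766168663}{60870}$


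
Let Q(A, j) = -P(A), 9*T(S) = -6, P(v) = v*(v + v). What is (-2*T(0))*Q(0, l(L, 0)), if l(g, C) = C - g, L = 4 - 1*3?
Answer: 0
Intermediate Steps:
L = 1 (L = 4 - 3 = 1)
P(v) = 2*v² (P(v) = v*(2*v) = 2*v²)
T(S) = -⅔ (T(S) = (⅑)*(-6) = -⅔)
Q(A, j) = -2*A²
(-2*T(0))*Q(0, l(L, 0)) = (-2*(-⅔))*(-2*0²) = 4*(-2*0)/3 = (4/3)*0 = 0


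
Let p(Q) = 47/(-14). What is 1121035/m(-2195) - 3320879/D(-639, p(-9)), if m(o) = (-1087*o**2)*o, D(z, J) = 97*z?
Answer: 7635125255935584656/142506838664484975 ≈ 53.577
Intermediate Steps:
p(Q) = -47/14 (p(Q) = 47*(-1/14) = -47/14)
m(o) = -1087*o**3
1121035/m(-2195) - 3320879/D(-639, p(-9)) = 1121035/((-1087*(-2195)**3)) - 3320879/(97*(-639)) = 1121035/((-1087*(-10575564875))) - 3320879/(-61983) = 1121035/11495639019125 - 3320879*(-1/61983) = 1121035*(1/11495639019125) + 3320879/61983 = 224207/2299127803825 + 3320879/61983 = 7635125255935584656/142506838664484975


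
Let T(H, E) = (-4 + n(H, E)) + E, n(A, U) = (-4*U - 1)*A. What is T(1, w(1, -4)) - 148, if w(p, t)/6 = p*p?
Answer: -171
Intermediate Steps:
w(p, t) = 6*p² (w(p, t) = 6*(p*p) = 6*p²)
n(A, U) = A*(-1 - 4*U) (n(A, U) = (-1 - 4*U)*A = A*(-1 - 4*U))
T(H, E) = -4 + E - H*(1 + 4*E) (T(H, E) = (-4 - H*(1 + 4*E)) + E = -4 + E - H*(1 + 4*E))
T(1, w(1, -4)) - 148 = (-4 + 6*1² - 1*1*(1 + 4*(6*1²))) - 148 = (-4 + 6*1 - 1*1*(1 + 4*(6*1))) - 148 = (-4 + 6 - 1*1*(1 + 4*6)) - 148 = (-4 + 6 - 1*1*(1 + 24)) - 148 = (-4 + 6 - 1*1*25) - 148 = (-4 + 6 - 25) - 148 = -23 - 148 = -171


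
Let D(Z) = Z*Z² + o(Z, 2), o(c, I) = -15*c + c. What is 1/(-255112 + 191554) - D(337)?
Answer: -2432239768531/63558 ≈ -3.8268e+7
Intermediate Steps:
o(c, I) = -14*c
D(Z) = Z³ - 14*Z (D(Z) = Z*Z² - 14*Z = Z³ - 14*Z)
1/(-255112 + 191554) - D(337) = 1/(-255112 + 191554) - 337*(-14 + 337²) = 1/(-63558) - 337*(-14 + 113569) = -1/63558 - 337*113555 = -1/63558 - 1*38268035 = -1/63558 - 38268035 = -2432239768531/63558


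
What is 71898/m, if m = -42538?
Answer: -35949/21269 ≈ -1.6902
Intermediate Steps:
71898/m = 71898/(-42538) = 71898*(-1/42538) = -35949/21269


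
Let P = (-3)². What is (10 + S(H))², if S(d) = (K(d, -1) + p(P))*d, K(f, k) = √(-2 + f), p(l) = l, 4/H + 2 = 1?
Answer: 580 + 208*I*√6 ≈ 580.0 + 509.49*I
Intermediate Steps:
H = -4 (H = 4/(-2 + 1) = 4/(-1) = 4*(-1) = -4)
P = 9
S(d) = d*(9 + √(-2 + d)) (S(d) = (√(-2 + d) + 9)*d = (9 + √(-2 + d))*d = d*(9 + √(-2 + d)))
(10 + S(H))² = (10 - 4*(9 + √(-2 - 4)))² = (10 - 4*(9 + √(-6)))² = (10 - 4*(9 + I*√6))² = (10 + (-36 - 4*I*√6))² = (-26 - 4*I*√6)²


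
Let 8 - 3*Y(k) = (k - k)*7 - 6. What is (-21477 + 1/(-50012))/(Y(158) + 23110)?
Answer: -3222323175/3468032128 ≈ -0.92915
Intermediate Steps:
Y(k) = 14/3 (Y(k) = 8/3 - ((k - k)*7 - 6)/3 = 8/3 - (0*7 - 6)/3 = 8/3 - (0 - 6)/3 = 8/3 - ⅓*(-6) = 8/3 + 2 = 14/3)
(-21477 + 1/(-50012))/(Y(158) + 23110) = (-21477 + 1/(-50012))/(14/3 + 23110) = (-21477 - 1/50012)/(69344/3) = -1074107725/50012*3/69344 = -3222323175/3468032128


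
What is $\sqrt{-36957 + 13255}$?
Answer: $i \sqrt{23702} \approx 153.95 i$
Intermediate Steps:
$\sqrt{-36957 + 13255} = \sqrt{-23702} = i \sqrt{23702}$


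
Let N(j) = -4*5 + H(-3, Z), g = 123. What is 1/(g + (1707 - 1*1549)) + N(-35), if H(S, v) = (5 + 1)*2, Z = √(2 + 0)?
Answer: -2247/281 ≈ -7.9964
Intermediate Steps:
Z = √2 ≈ 1.4142
H(S, v) = 12 (H(S, v) = 6*2 = 12)
N(j) = -8 (N(j) = -4*5 + 12 = -20 + 12 = -8)
1/(g + (1707 - 1*1549)) + N(-35) = 1/(123 + (1707 - 1*1549)) - 8 = 1/(123 + (1707 - 1549)) - 8 = 1/(123 + 158) - 8 = 1/281 - 8 = -2247/281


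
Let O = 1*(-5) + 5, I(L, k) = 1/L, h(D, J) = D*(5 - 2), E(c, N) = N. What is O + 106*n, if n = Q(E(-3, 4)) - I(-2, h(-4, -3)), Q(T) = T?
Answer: 477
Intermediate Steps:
h(D, J) = 3*D (h(D, J) = D*3 = 3*D)
O = 0 (O = -5 + 5 = 0)
n = 9/2 (n = 4 - 1/(-2) = 4 - 1*(-½) = 4 + ½ = 9/2 ≈ 4.5000)
O + 106*n = 0 + 106*(9/2) = 0 + 477 = 477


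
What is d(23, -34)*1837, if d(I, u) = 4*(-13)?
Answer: -95524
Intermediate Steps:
d(I, u) = -52
d(23, -34)*1837 = -52*1837 = -95524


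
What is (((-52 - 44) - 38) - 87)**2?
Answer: 48841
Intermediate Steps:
(((-52 - 44) - 38) - 87)**2 = ((-96 - 38) - 87)**2 = (-134 - 87)**2 = (-221)**2 = 48841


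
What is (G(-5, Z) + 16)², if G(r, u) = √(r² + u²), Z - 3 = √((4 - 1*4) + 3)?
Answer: (16 + √(25 + (3 + √3)²))² ≈ 523.69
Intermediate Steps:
Z = 3 + √3 (Z = 3 + √((4 - 1*4) + 3) = 3 + √((4 - 4) + 3) = 3 + √(0 + 3) = 3 + √3 ≈ 4.7320)
(G(-5, Z) + 16)² = (√((-5)² + (3 + √3)²) + 16)² = (√(25 + (3 + √3)²) + 16)² = (16 + √(25 + (3 + √3)²))²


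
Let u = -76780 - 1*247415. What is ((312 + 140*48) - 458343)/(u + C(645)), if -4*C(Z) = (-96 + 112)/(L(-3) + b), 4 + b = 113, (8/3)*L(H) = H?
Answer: 389481393/279780317 ≈ 1.3921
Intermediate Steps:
L(H) = 3*H/8
b = 109 (b = -4 + 113 = 109)
C(Z) = -32/863 (C(Z) = -(-96 + 112)/(4*((3/8)*(-3) + 109)) = -4/(-9/8 + 109) = -4/863/8 = -4*8/863 = -1/4*128/863 = -32/863)
u = -324195 (u = -76780 - 247415 = -324195)
((312 + 140*48) - 458343)/(u + C(645)) = ((312 + 140*48) - 458343)/(-324195 - 32/863) = ((312 + 6720) - 458343)/(-279780317/863) = (7032 - 458343)*(-863/279780317) = -451311*(-863/279780317) = 389481393/279780317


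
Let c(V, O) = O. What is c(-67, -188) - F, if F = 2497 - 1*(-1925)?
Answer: -4610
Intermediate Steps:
F = 4422 (F = 2497 + 1925 = 4422)
c(-67, -188) - F = -188 - 1*4422 = -188 - 4422 = -4610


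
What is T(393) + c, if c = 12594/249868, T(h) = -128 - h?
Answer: -65084317/124934 ≈ -520.95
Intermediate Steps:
c = 6297/124934 (c = 12594*(1/249868) = 6297/124934 ≈ 0.050403)
T(393) + c = (-128 - 1*393) + 6297/124934 = (-128 - 393) + 6297/124934 = -521 + 6297/124934 = -65084317/124934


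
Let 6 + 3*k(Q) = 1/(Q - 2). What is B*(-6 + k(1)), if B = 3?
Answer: -25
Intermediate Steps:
k(Q) = -2 + 1/(3*(-2 + Q)) (k(Q) = -2 + 1/(3*(Q - 2)) = -2 + 1/(3*(-2 + Q)))
B*(-6 + k(1)) = 3*(-6 + (13 - 6*1)/(3*(-2 + 1))) = 3*(-6 + (1/3)*(13 - 6)/(-1)) = 3*(-6 + (1/3)*(-1)*7) = 3*(-6 - 7/3) = 3*(-25/3) = -25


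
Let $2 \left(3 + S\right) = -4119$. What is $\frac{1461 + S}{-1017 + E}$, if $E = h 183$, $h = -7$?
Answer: $\frac{401}{1532} \approx 0.26175$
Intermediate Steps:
$S = - \frac{4125}{2}$ ($S = -3 + \frac{1}{2} \left(-4119\right) = -3 - \frac{4119}{2} = - \frac{4125}{2} \approx -2062.5$)
$E = -1281$ ($E = \left(-7\right) 183 = -1281$)
$\frac{1461 + S}{-1017 + E} = \frac{1461 - \frac{4125}{2}}{-1017 - 1281} = - \frac{1203}{2 \left(-2298\right)} = \left(- \frac{1203}{2}\right) \left(- \frac{1}{2298}\right) = \frac{401}{1532}$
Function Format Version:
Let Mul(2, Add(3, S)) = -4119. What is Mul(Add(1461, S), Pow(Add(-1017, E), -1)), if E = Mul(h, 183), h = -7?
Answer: Rational(401, 1532) ≈ 0.26175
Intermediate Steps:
S = Rational(-4125, 2) (S = Add(-3, Mul(Rational(1, 2), -4119)) = Add(-3, Rational(-4119, 2)) = Rational(-4125, 2) ≈ -2062.5)
E = -1281 (E = Mul(-7, 183) = -1281)
Mul(Add(1461, S), Pow(Add(-1017, E), -1)) = Mul(Add(1461, Rational(-4125, 2)), Pow(Add(-1017, -1281), -1)) = Mul(Rational(-1203, 2), Pow(-2298, -1)) = Mul(Rational(-1203, 2), Rational(-1, 2298)) = Rational(401, 1532)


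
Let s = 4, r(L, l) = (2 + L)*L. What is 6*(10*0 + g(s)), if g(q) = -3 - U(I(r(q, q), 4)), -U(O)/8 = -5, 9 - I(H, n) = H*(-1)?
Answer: -258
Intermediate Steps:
r(L, l) = L*(2 + L)
I(H, n) = 9 + H (I(H, n) = 9 - H*(-1) = 9 - (-1)*H = 9 + H)
U(O) = 40 (U(O) = -8*(-5) = 40)
g(q) = -43 (g(q) = -3 - 1*40 = -3 - 40 = -43)
6*(10*0 + g(s)) = 6*(10*0 - 43) = 6*(0 - 43) = 6*(-43) = -258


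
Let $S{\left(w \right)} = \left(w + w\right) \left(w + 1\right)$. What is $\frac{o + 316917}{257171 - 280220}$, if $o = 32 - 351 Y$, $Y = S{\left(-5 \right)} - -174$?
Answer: $- \frac{241835}{23049} \approx -10.492$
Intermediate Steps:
$S{\left(w \right)} = 2 w \left(1 + w\right)$
$Y = 214$ ($Y = 2 \left(-5\right) \left(1 - 5\right) - -174 = 2 \left(-5\right) \left(-4\right) + 174 = 40 + 174 = 214$)
$o = -75082$ ($o = 32 - 75114 = -75082$)
$\frac{o + 316917}{257171 - 280220} = \frac{-75082 + 316917}{257171 - 280220} = \frac{241835}{-23049} = 241835 \left(- \frac{1}{23049}\right) = - \frac{241835}{23049}$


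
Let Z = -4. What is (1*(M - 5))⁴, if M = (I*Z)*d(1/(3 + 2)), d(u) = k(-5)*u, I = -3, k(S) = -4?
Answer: 28398241/625 ≈ 45437.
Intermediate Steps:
d(u) = -4*u
M = -48/5 (M = (-3*(-4))*(-4/(3 + 2)) = 12*(-4/5) = 12*(-4*⅕) = 12*(-⅘) = -48/5 ≈ -9.6000)
(1*(M - 5))⁴ = (1*(-48/5 - 5))⁴ = (1*(-73/5))⁴ = (-73/5)⁴ = 28398241/625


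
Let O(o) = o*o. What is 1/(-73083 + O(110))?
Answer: -1/60983 ≈ -1.6398e-5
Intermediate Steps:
O(o) = o²
1/(-73083 + O(110)) = 1/(-73083 + 110²) = 1/(-73083 + 12100) = 1/(-60983) = -1/60983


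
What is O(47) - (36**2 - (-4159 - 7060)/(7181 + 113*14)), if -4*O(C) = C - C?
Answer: -11368067/8763 ≈ -1297.3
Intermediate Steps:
O(C) = 0 (O(C) = -(C - C)/4 = -1/4*0 = 0)
O(47) - (36**2 - (-4159 - 7060)/(7181 + 113*14)) = 0 - (36**2 - (-4159 - 7060)/(7181 + 113*14)) = 0 - (1296 - (-11219)/(7181 + 1582)) = 0 - (1296 - (-11219)/8763) = 0 - (1296 - 1*(-11219/8763)) = 0 - (1296 + 11219/8763) = 0 - 1*11368067/8763 = 0 - 11368067/8763 = -11368067/8763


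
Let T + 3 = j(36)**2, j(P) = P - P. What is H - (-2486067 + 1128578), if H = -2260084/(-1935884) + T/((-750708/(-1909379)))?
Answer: 164400593042162231/121106967156 ≈ 1.3575e+6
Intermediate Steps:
j(P) = 0
T = -3 (T = -3 + 0**2 = -3 + 0 = -3)
H = -782695469053/121106967156 (H = -2260084/(-1935884) - 3/((-750708/(-1909379))) = -2260084*(-1/1935884) - 3/((-750708*(-1/1909379))) = 565021/483971 - 3/750708/1909379 = 565021/483971 - 3*1909379/750708 = 565021/483971 - 1909379/250236 = -782695469053/121106967156 ≈ -6.4628)
H - (-2486067 + 1128578) = -782695469053/121106967156 - (-2486067 + 1128578) = -782695469053/121106967156 - 1*(-1357489) = -782695469053/121106967156 + 1357489 = 164400593042162231/121106967156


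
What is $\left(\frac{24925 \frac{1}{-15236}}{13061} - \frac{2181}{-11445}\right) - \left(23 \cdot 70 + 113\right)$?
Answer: $- \frac{1307914062252003}{759175065740} \approx -1722.8$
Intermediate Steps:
$\left(\frac{24925 \frac{1}{-15236}}{13061} - \frac{2181}{-11445}\right) - \left(23 \cdot 70 + 113\right) = \left(24925 \left(- \frac{1}{15236}\right) \frac{1}{13061} - - \frac{727}{3815}\right) - \left(1610 + 113\right) = \left(\left(- \frac{24925}{15236}\right) \frac{1}{13061} + \frac{727}{3815}\right) - 1723 = \left(- \frac{24925}{198997396} + \frac{727}{3815}\right) - 1723 = \frac{144576018017}{759175065740} - 1723 = - \frac{1307914062252003}{759175065740}$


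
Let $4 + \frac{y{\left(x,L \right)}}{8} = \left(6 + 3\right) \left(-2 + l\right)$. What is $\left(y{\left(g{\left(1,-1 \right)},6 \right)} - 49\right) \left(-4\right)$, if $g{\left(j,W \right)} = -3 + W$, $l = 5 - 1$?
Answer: $-252$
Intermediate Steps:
$l = 4$
$y{\left(x,L \right)} = 112$ ($y{\left(x,L \right)} = -32 + 8 \left(6 + 3\right) \left(-2 + 4\right) = -32 + 8 \cdot 9 \cdot 2 = -32 + 8 \cdot 18 = -32 + 144 = 112$)
$\left(y{\left(g{\left(1,-1 \right)},6 \right)} - 49\right) \left(-4\right) = \left(112 - 49\right) \left(-4\right) = 63 \left(-4\right) = -252$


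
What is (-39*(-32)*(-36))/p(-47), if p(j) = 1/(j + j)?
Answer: 4223232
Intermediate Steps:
p(j) = 1/(2*j)
(-39*(-32)*(-36))/p(-47) = (-39*(-32)*(-36))/(((½)/(-47))) = (1248*(-36))/(((½)*(-1/47))) = -44928/(-1/94) = -44928*(-94) = 4223232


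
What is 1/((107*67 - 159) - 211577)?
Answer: -1/204567 ≈ -4.8884e-6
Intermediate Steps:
1/((107*67 - 159) - 211577) = 1/((7169 - 159) - 211577) = 1/(7010 - 211577) = 1/(-204567) = -1/204567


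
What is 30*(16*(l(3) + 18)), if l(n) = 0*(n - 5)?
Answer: 8640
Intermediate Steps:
l(n) = 0 (l(n) = 0*(-5 + n) = 0)
30*(16*(l(3) + 18)) = 30*(16*(0 + 18)) = 30*(16*18) = 30*288 = 8640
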